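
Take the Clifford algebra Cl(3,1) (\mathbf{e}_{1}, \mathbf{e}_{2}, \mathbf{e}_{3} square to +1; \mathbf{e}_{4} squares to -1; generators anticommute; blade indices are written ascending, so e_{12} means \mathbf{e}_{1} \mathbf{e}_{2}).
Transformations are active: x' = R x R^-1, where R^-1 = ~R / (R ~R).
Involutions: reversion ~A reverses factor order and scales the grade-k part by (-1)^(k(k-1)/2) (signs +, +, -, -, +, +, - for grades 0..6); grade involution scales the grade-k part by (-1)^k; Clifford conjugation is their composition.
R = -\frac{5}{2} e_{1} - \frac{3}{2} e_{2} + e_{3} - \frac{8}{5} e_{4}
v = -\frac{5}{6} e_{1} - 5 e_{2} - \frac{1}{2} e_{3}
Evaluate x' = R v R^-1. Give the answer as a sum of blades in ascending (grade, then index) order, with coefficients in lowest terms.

~R = -\frac{5}{2} e_{1} - \frac{3}{2} e_{2} + e_{3} - \frac{8}{5} e_{4}, and R ~R = \frac{347}{50}, so R^-1 = ~R / (\frac{347}{50}).
R v = \frac{109}{12} + \frac{45}{4} e_{12} + \frac{25}{12} e_{13} - \frac{4}{3} e_{14} + \frac{23}{4} e_{23} - 8 e_{24} - \frac{4}{5} e_{34}
Answer: -\frac{5945}{1041} e_{1} + \frac{745}{694} e_{2} + \frac{6491}{2082} e_{3} - \frac{4360}{1041} e_{4}


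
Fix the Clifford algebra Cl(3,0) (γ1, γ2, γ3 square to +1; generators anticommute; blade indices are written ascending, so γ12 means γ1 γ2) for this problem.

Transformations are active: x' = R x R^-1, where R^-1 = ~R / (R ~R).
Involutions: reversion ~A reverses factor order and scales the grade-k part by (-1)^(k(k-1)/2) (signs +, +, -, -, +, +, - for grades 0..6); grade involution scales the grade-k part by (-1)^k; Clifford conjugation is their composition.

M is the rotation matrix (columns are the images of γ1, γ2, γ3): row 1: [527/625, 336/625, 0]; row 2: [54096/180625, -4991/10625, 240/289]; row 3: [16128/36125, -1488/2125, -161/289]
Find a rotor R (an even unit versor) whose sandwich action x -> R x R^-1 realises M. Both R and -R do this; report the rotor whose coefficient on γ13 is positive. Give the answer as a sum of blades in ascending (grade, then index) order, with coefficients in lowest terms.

Method: write R = a + b12*γ12 + b13*γ13 + b23*γ23 with a^2 + b12^2 + b13^2 + b23^2 = 1 (so R^-1 = ~R). Expanding the columns R e_j ~R gives tr M = 4a^2 - 1 and, from the antisymmetric part, M21 - M12 = -4a*b12, M13 - M31 = 4a*b13, M32 - M23 = -4a*b23.
Here tr M = -33169/180625, so a^2 = (1 + tr M)/4 = 36864/180625 and a = ±192/425. Taking a = 192/425: M21 - M12 = -43008/180625, M13 - M31 = -16128/36125, M32 - M23 = -55296/36125, giving b12 = 56/425, b13 = -21/85, b23 = 72/85, i.e. R = 192/425 + 56/425*γ12 - 21/85*γ13 + 72/85*γ23.
Its γ13 coefficient is negative, so report the other preimage -R.
Answer: -192/425 - 56/425*γ12 + 21/85*γ13 - 72/85*γ23. Key observation: the double cover Spin(3) -> SO(3) sends R and -R to the same matrix (trace -33169/180625 here), so the stated sign of the γ13 coefficient is what selects one sheet.


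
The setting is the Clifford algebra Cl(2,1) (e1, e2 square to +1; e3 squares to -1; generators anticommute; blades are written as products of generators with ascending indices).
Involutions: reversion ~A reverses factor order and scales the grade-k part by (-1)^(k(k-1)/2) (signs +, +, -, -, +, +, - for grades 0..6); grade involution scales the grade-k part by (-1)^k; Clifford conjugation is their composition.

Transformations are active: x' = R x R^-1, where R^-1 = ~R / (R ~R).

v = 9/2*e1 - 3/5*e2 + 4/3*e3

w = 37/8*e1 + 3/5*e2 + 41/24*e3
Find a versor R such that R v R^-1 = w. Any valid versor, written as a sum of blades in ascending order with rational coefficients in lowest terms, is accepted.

Here q(v) = q(w) = 16949/900; the classical choice R = v + w = 73/8*e1 + 73/24*e3 then realises v -> w under the sandwich.
Answer: 73/8*e1 + 73/24*e3


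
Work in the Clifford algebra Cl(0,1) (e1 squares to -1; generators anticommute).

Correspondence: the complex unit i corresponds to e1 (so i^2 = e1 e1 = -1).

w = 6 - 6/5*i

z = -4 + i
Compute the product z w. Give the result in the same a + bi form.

In blades: z = -4 + e1, w = 6 - 6/5*e1.
Distribute z over w term by term (generator squares from the signature, products reordered to ascending indices): (-4)*w = -24 + 24/5*e1; (e1)*w = 6/5 + 6*e1.
Sum: -114/5 + 54/5*e1; translating back through the correspondence:
Answer: -114/5 + 54/5*i


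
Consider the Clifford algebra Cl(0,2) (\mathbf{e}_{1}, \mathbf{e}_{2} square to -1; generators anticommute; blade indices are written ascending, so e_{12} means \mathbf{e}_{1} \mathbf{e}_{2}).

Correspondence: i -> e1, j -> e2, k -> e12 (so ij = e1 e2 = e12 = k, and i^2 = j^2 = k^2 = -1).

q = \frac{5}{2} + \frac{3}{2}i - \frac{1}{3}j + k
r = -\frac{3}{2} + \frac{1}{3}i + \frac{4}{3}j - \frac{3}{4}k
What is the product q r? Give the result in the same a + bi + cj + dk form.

In blades: q = \frac{5}{2} + \frac{3}{2} e_{1} - \frac{1}{3} e_{2} + e_{12}, r = -\frac{3}{2} + \frac{1}{3} e_{1} + \frac{4}{3} e_{2} - \frac{3}{4} e_{12}.
Distribute q over r term by term (generator squares from the signature, products reordered to ascending indices): (\frac{5}{2})*r = -\frac{15}{4} + \frac{5}{6} e_{1} + \frac{10}{3} e_{2} - \frac{15}{8} e_{12}; (\frac{3}{2} e_{1})*r = -\frac{1}{2} - \frac{9}{4} e_{1} + \frac{9}{8} e_{2} + 2 e_{12}; (-\frac{1}{3} e_{2})*r = \frac{4}{9} + \frac{1}{4} e_{1} + \frac{1}{2} e_{2} + \frac{1}{9} e_{12}; (e_{12})*r = \frac{3}{4} - \frac{4}{3} e_{1} + \frac{1}{3} e_{2} - \frac{3}{2} e_{12}.
Sum: -\frac{55}{18} - \frac{5}{2} e_{1} + \frac{127}{24} e_{2} - \frac{91}{72} e_{12}; translating back through the correspondence:
Answer: -\frac{55}{18} - \frac{5}{2}i + \frac{127}{24}j - \frac{91}{72}k


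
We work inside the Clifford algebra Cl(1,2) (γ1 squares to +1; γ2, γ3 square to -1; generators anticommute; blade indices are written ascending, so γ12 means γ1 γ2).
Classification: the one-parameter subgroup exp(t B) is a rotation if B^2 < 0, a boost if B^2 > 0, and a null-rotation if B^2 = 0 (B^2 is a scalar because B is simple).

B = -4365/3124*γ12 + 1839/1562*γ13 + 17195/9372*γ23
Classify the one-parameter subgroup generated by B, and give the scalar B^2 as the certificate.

B^2 term by term: the squares give (-4365/3124)^2*(γ12)^2 + (1839/1562)^2*(γ13)^2 + (17195/9372)^2*(γ23)^2 = 19053225/9759376*(+1) + 3381921/2439844*(+1) + 295668025/87834384*(-1) = -1/36 (each basis 2-blade squares to minus the product of its generators' squares); cross terms between blades sharing an index anticommute and cancel. So B^2 = -1/36.
Answer: rotation, certificate B^2 = -1/36. The scalar -1/36 is the complete invariant here: its sign names the subgroup type.


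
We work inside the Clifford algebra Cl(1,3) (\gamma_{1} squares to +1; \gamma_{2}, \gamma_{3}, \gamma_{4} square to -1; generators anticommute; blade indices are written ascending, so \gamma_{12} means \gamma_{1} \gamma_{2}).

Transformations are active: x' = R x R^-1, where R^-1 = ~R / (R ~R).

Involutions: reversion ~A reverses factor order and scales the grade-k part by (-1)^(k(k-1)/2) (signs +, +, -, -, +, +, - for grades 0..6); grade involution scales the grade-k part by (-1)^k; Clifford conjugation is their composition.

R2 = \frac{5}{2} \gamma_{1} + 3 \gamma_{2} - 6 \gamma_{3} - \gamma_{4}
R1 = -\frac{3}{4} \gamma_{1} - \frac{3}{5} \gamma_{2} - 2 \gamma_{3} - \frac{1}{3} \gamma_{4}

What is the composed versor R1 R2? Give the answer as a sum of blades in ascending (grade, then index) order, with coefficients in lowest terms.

Distribute over the terms of R1 (each basis-blade product reordered to ascending indices, repeated generators contracted through their squares):
(-\frac{3}{4} \gamma_{1}) R2 = -\frac{15}{8} - \frac{9}{4} \gamma_{12} + \frac{9}{2} \gamma_{13} + \frac{3}{4} \gamma_{14}
(-\frac{3}{5} \gamma_{2}) R2 = \frac{9}{5} + \frac{3}{2} \gamma_{12} + \frac{18}{5} \gamma_{23} + \frac{3}{5} \gamma_{24}
(-2 \gamma_{3}) R2 = -12 + 5 \gamma_{13} + 6 \gamma_{23} + 2 \gamma_{34}
(-\frac{1}{3} \gamma_{4}) R2 = -\frac{1}{3} + \frac{5}{6} \gamma_{14} + \gamma_{24} - 2 \gamma_{34}
Summing the partial products and collecting blades:
Answer: -\frac{1489}{120} - \frac{3}{4} \gamma_{12} + \frac{19}{2} \gamma_{13} + \frac{19}{12} \gamma_{14} + \frac{48}{5} \gamma_{23} + \frac{8}{5} \gamma_{24}


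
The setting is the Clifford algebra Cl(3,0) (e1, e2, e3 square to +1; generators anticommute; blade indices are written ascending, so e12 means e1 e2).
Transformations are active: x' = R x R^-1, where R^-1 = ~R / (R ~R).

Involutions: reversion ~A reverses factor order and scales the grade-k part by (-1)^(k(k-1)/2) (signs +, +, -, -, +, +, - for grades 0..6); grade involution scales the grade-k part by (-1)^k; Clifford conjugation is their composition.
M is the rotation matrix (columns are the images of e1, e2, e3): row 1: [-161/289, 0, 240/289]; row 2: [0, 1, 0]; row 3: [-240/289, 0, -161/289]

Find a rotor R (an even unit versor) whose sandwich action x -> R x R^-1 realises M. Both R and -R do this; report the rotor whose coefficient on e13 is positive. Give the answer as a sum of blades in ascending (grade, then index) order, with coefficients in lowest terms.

Method: write R = a + b12*e12 + b13*e13 + b23*e23 with a^2 + b12^2 + b13^2 + b23^2 = 1 (so R^-1 = ~R). Expanding the columns R e_j ~R gives tr M = 4a^2 - 1 and, from the antisymmetric part, M21 - M12 = -4a*b12, M13 - M31 = 4a*b13, M32 - M23 = -4a*b23.
Here tr M = -33/289, so a^2 = (1 + tr M)/4 = 64/289 and a = ±8/17. Taking a = 8/17: M21 - M12 = 0, M13 - M31 = 480/289, M32 - M23 = 0, giving b12 = 0, b13 = 15/17, b23 = 0, i.e. R = 8/17 + 15/17*e13.
Its e13 coefficient is already positive.
Answer: 8/17 + 15/17*e13. Recall the cover is two-to-one: with M of trace -33/289, both preimages act alike, and the stated e13 sign chooses the sheet.


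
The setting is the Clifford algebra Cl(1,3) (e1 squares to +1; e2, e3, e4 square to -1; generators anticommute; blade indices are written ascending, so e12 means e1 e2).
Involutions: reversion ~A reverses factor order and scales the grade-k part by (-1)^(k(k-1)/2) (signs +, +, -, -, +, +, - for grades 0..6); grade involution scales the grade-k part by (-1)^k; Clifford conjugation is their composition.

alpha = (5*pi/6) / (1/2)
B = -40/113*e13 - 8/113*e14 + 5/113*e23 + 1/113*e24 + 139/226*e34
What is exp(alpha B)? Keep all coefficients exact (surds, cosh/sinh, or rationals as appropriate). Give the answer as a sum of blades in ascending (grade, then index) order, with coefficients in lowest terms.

B^2 term by term: the squares give (-40/113)^2*(e13)^2 + (-8/113)^2*(e14)^2 + (5/113)^2*(e23)^2 + (1/113)^2*(e24)^2 + (139/226)^2*(e34)^2 = 1600/12769*(+1) + 64/12769*(+1) + 25/12769*(-1) + 1/12769*(-1) + 19321/51076*(-1) = -1/4 (each basis 2-blade squares to minus the product of its generators' squares); cross terms between blades sharing an index anticommute and cancel; the commuting (index-disjoint) pairs give grade-4 terms 2*c*c'*(blade product), which cancel blade by blade — e1234: 80/12769 - 80/12769 = 0 — confirming B is simple. So B^2 = -1/4.
B^2 = -1/4 — B^2 < 0, so the exponential closes trigonometrically: l = 1/2, alpha*l = 5*pi/6, so exp(alpha B) = cos(5*pi/6) + (sin(5*pi/6)/(1/2))*B = -sqrt(3)/2 + (1)*B.
Answer: -sqrt(3)/2 - 40/113*e13 - 8/113*e14 + 5/113*e23 + 1/113*e24 + 139/226*e34


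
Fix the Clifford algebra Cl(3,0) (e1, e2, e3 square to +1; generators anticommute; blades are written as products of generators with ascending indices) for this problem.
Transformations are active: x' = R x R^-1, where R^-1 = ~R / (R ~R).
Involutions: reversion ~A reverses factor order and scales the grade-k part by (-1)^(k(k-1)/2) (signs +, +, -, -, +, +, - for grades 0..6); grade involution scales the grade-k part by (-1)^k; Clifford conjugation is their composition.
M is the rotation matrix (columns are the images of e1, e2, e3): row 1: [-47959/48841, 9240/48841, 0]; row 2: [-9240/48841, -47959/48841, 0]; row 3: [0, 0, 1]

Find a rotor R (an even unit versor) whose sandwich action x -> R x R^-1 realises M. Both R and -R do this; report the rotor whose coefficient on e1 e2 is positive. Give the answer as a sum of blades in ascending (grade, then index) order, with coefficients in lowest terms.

Method: write R = a + b12*e1 e2 + b13*e1 e3 + b23*e2 e3 with a^2 + b12^2 + b13^2 + b23^2 = 1 (so R^-1 = ~R). Expanding the columns R e_j ~R gives tr M = 4a^2 - 1 and, from the antisymmetric part, M21 - M12 = -4a*b12, M13 - M31 = 4a*b13, M32 - M23 = -4a*b23.
Here tr M = -47077/48841, so a^2 = (1 + tr M)/4 = 441/48841 and a = ±21/221. Taking a = 21/221: M21 - M12 = -18480/48841, M13 - M31 = 0, M32 - M23 = 0, giving b12 = 220/221, b13 = 0, b23 = 0, i.e. R = 21/221 + 220/221*e1 e2.
Its e1 e2 coefficient is already positive.
Answer: 21/221 + 220/221*e1 e2. Sheet selection: the two-to-one cover makes ±R indistinguishable at the matrix level (trace -47077/48841), so uniqueness comes from the required sign on e1 e2.


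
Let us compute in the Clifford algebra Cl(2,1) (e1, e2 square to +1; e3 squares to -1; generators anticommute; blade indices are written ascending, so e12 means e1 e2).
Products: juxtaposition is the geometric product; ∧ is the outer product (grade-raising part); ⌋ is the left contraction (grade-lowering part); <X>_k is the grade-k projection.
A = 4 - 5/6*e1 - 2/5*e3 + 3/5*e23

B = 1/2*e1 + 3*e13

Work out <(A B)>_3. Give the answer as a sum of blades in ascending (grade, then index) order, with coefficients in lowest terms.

step 1: -5/12 + 4/5*e1 - 5/2*e3 - 9/5*e12 + 61/5*e13 + 3/10*e123
step 2: 3/10*e123
Answer: 3/10*e123


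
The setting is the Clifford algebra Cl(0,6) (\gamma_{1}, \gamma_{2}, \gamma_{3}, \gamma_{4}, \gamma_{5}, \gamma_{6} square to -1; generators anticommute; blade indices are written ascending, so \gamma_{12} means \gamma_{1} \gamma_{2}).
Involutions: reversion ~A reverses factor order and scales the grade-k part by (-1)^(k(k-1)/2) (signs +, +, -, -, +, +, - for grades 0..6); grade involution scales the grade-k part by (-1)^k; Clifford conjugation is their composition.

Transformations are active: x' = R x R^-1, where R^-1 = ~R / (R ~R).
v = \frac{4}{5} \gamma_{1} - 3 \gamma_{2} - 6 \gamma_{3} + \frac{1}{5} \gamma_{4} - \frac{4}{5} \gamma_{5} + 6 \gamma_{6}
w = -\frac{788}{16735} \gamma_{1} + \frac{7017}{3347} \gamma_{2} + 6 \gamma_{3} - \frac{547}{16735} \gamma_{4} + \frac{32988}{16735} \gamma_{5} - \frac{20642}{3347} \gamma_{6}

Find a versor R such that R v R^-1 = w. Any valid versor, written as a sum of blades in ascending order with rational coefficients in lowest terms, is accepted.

Reasoning: v^2 = w^2 = -\frac{2058}{25} since conjugation preserves the quadratic form; R = v + w = \frac{2520}{3347} \gamma_{1} - \frac{3024}{3347} \gamma_{2} + \frac{560}{3347} \gamma_{4} + \frac{3920}{3347} \gamma_{5} - \frac{560}{3347} \gamma_{6} is then valid when invertible, keeping its own part and reversing (v - w)/2.
Answer: \frac{2520}{3347} \gamma_{1} - \frac{3024}{3347} \gamma_{2} + \frac{560}{3347} \gamma_{4} + \frac{3920}{3347} \gamma_{5} - \frac{560}{3347} \gamma_{6}


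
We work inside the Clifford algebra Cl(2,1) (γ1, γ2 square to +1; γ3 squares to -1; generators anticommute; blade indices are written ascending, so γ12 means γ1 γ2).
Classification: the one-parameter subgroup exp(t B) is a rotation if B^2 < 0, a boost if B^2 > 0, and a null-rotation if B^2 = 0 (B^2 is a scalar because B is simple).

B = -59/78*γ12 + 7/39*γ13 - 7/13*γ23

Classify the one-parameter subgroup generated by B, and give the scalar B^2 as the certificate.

B^2 term by term: the squares give (-59/78)^2*(γ12)^2 + (7/39)^2*(γ13)^2 + (-7/13)^2*(γ23)^2 = 3481/6084*(-1) + 49/1521*(+1) + 49/169*(+1) = -1/4 (each basis 2-blade squares to minus the product of its generators' squares); cross terms between blades sharing an index anticommute and cancel. So B^2 = -1/4.
Answer: rotation, certificate B^2 = -1/4. The invariant at work: B^2 = -1/4 is unchanged by conjugation, hence its sign classifies the subgroup whatever basis B is written in.


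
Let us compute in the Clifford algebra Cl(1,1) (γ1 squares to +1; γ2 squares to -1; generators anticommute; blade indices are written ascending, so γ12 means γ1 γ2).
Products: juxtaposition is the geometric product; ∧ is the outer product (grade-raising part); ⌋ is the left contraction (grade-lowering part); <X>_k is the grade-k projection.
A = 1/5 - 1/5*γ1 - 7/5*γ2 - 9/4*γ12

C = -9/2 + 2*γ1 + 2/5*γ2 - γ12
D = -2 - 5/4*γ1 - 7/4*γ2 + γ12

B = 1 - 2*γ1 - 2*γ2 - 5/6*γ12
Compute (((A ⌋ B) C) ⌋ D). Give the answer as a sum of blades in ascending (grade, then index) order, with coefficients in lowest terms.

step 1: -13/40 + 23/30*γ1 - 7/30*γ2 - 1/6*γ12
step 2: 3907/1200 - 19/5*γ1 + 73/150*γ2 + 1109/600*γ12
step 3: 563/600 - 5733/1600*γ1 - 45589/4800*γ2 + 3907/1200*γ12
Answer: 563/600 - 5733/1600*γ1 - 45589/4800*γ2 + 3907/1200*γ12


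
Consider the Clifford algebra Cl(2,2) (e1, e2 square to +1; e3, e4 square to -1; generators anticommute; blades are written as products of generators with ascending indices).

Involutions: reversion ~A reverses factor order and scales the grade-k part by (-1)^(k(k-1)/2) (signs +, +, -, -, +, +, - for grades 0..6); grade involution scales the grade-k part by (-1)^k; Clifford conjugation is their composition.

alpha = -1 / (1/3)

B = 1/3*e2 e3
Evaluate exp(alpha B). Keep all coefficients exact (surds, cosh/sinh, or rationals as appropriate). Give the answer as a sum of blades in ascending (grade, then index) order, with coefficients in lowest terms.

B^2 = (1/3)^2*(e2 e3)^2 = 1/9*(+1) = 1/9 (a basis 2-blade squares to minus the product of its generators' squares).
B^2 = 1/9 — a positive square means the series sums to a boost: l = 1/3, alpha*l = -1, so exp(alpha B) = cosh(-1) + (sinh(-1)/(1/3))*B = cosh(1) + (-3*sinh(1))*B.
Answer: cosh(1) - sinh(1)*e2 e3


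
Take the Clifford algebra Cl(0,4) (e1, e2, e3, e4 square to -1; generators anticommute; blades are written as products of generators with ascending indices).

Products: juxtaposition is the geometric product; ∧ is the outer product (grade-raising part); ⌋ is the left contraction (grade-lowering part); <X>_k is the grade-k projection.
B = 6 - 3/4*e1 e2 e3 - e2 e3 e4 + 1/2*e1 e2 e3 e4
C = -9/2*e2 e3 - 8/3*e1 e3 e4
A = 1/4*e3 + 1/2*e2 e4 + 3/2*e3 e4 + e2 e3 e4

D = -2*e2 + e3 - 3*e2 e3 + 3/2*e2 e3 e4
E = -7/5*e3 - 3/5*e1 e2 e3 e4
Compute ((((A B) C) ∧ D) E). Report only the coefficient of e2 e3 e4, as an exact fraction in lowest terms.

step 1: -1 - 1/2*e1 + 3/2*e2 + e3 - 9/16*e1 e2 + 1/4*e1 e3 - 3/4*e1 e4 + 11/4*e2 e4 + 9*e3 e4 - 5/4*e1 e2 e4 + 3/8*e1 e3 e4 + 6*e2 e3 e4
step 2: -1 + 24*e1 - 9/2*e2 + 35/4*e3 + 83/3*e4 - 137/8*e1 e2 - 81/32*e1 e3 - 8/3*e1 e4 + 7/6*e2 e3 - 81/2*e2 e4 + 265/24*e3 e4 - 61/12*e1 e2 e3 - 27/16*e1 e2 e4 - 71/24*e1 e3 e4 + 3/2*e2 e3 e4 + 59/8*e1 e2 e3 e4
step 3: 2*e2 - e3 - 48*e1 e2 + 24*e1 e3 + 16*e2 e3 + 166/3*e2 e4 - 83/3*e3 e4 - 1507/16*e1 e2 e3 - 16/3*e1 e2 e4 + 8/3*e1 e3 e4 - 793/12*e2 e3 e4 + 2477/48*e1 e2 e3 e4
step 4: -2589/80 - 121/20*e1 + 104/5*e2 - 16/5*e3 + 22859/240*e4 - 11877/80*e1 e2 - 166/5*e1 e3 + 88/15*e1 e4 - 14/5*e2 e3 + 4687/60*e2 e4 - 144/5*e3 e4 + 336/5*e1 e2 e3 - 17483/240*e1 e2 e4 - 6/5*e1 e3 e4 + 1162/15*e2 e3 e4 - 112/15*e1 e2 e3 e4
Answer: 1162/15


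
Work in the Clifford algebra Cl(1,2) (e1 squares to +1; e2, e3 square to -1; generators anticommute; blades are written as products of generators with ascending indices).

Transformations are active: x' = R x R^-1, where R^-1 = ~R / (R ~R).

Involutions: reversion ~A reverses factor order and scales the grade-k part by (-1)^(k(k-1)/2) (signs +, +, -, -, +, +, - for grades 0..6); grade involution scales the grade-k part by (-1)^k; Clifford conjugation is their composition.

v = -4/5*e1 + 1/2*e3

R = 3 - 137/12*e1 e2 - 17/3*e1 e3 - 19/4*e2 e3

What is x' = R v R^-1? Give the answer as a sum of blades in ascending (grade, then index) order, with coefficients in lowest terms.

~R = 3 + 137/12*e1 e2 + 17/3*e1 e3 + 19/4*e2 e3, and R ~R = -1178/9, so R^-1 = ~R / (-1178/9).
R v = 13/30*e1 - 811/120*e2 - 91/30*e3 - 229/120*e1 e2 e3
Answer: 60467/94240*e1 + 1703/11780*e2 - 2643/94240*e3


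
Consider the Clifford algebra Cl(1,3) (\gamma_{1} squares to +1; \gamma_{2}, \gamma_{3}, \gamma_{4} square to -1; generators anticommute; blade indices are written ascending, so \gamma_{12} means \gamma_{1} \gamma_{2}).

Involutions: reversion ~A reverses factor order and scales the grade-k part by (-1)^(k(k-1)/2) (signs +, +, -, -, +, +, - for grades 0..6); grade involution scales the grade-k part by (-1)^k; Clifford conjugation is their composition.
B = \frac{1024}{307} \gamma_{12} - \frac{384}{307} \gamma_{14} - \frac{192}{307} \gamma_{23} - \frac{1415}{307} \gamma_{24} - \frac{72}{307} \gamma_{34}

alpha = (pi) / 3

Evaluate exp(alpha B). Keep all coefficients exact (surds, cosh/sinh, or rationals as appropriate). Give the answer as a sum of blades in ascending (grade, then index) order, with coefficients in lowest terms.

B^2 term by term: the squares give (\frac{1024}{307})^2*(\gamma_{12})^2 + (-\frac{384}{307})^2*(\gamma_{14})^2 + (-\frac{192}{307})^2*(\gamma_{23})^2 + (-\frac{1415}{307})^2*(\gamma_{24})^2 + (-\frac{72}{307})^2*(\gamma_{34})^2 = \frac{1048576}{94249}*(+1) + \frac{147456}{94249}*(+1) + \frac{36864}{94249}*(-1) + \frac{2002225}{94249}*(-1) + \frac{5184}{94249}*(-1) = -9 (each basis 2-blade squares to minus the product of its generators' squares); cross terms between blades sharing an index anticommute and cancel; the commuting (index-disjoint) pairs give grade-4 terms 2*c*c'*(blade product), which cancel blade by blade — \gamma_{1234}: -\frac{147456}{94249} + \frac{147456}{94249} = 0 — confirming B is simple. So B^2 = -9.
B^2 = -9 — a negative square means the series sums to a rotation: l = 3, alpha*l = \pi, so exp(alpha B) = cos(\pi) + (sin(\pi)/3)*B = -1 + (0)*B.
Answer: -1


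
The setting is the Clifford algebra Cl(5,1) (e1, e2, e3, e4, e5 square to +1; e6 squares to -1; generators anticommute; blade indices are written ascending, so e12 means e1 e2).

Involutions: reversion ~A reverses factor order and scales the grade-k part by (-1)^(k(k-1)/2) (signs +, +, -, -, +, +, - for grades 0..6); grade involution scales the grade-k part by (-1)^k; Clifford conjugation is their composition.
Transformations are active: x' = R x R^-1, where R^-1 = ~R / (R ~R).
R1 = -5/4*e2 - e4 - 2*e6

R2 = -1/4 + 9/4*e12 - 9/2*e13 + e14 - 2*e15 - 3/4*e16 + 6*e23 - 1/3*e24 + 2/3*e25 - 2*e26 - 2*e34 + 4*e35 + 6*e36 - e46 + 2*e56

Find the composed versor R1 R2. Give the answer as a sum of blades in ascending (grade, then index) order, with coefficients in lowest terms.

Distribute over the terms of R1 (each basis-blade product reordered to ascending indices, repeated generators contracted through their squares):
(-5/4*e2) R2 = 45/16*e1 + 5/16*e2 - 15/2*e3 + 5/12*e4 - 5/6*e5 + 5/2*e6 - 45/8*e123 + 5/4*e124 - 5/2*e125 - 15/16*e126 + 5/2*e234 - 5*e235 - 15/2*e236 + 5/4*e246 - 5/2*e256
(-e4) R2 = e1 - 1/3*e2 - 2*e3 + 1/4*e4 + e6 - 9/4*e124 + 9/2*e134 - 2*e145 - 3/4*e146 - 6*e234 + 2/3*e245 - 2*e246 + 4*e345 + 6*e346 - 2*e456
(-2*e6) R2 = 3/2*e1 + 4*e2 - 12*e3 + 2*e4 - 4*e5 + 1/2*e6 - 9/2*e126 + 9*e136 - 2*e146 + 4*e156 - 12*e236 + 2/3*e246 - 4/3*e256 + 4*e346 - 8*e356
Summing the partial products and collecting blades:
Answer: 85/16*e1 + 191/48*e2 - 43/2*e3 + 8/3*e4 - 29/6*e5 + 4*e6 - 45/8*e123 - e124 - 5/2*e125 - 87/16*e126 + 9/2*e134 + 9*e136 - 2*e145 - 11/4*e146 + 4*e156 - 7/2*e234 - 5*e235 - 39/2*e236 + 2/3*e245 - 1/12*e246 - 23/6*e256 + 4*e345 + 10*e346 - 8*e356 - 2*e456


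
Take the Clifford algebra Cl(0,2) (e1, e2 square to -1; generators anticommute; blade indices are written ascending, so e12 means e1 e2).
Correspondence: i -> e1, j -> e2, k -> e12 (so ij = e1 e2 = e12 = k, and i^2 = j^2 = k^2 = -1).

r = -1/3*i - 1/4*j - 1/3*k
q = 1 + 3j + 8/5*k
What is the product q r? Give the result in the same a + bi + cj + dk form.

In blades: q = 1 + 3*e2 + 8/5*e12, r = -1/3*e1 - 1/4*e2 - 1/3*e12.
Distribute q over r term by term (generator squares from the signature, products reordered to ascending indices): (1)*r = -1/3*e1 - 1/4*e2 - 1/3*e12; (3*e2)*r = 3/4 - e1 + e12; (8/5*e12)*r = 8/15 + 2/5*e1 - 8/15*e2.
Sum: 77/60 - 14/15*e1 - 47/60*e2 + 2/3*e12; translating back through the correspondence:
Answer: 77/60 - 14/15*i - 47/60*j + 2/3*k


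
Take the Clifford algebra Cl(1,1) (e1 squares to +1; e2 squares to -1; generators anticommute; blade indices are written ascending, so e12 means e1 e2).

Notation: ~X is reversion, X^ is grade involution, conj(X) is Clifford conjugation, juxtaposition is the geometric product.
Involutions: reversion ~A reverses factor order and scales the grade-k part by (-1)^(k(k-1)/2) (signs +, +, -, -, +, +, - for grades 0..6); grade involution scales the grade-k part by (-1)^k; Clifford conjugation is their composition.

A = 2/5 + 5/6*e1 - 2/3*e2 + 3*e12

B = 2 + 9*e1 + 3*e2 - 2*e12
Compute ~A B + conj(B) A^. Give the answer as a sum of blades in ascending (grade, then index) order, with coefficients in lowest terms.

first term: 163/10 + 78/5*e1 + 126/5*e2 + 17/10*e12
second term: 163/10 - 78/5*e1 - 126/5*e2 - 17/10*e12
Answer: 163/5


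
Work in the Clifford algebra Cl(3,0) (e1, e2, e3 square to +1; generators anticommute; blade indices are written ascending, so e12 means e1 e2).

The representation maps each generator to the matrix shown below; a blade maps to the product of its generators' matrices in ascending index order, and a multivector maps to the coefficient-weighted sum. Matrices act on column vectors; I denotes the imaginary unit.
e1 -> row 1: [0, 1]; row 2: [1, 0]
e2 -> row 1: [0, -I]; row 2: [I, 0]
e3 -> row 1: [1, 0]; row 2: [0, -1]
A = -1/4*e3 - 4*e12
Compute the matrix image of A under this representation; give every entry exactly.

Bivector images (products of the table entries): rho(e12) = rho(e1)rho(e2) = row 1: [I, 0]; row 2: [0, -I].
M = (-1/4)*rho(e3) + (-4)*rho(e12), summed entrywise:
Answer: row 1: [-1/4 - 4*I, 0]; row 2: [0, 1/4 + 4*I]


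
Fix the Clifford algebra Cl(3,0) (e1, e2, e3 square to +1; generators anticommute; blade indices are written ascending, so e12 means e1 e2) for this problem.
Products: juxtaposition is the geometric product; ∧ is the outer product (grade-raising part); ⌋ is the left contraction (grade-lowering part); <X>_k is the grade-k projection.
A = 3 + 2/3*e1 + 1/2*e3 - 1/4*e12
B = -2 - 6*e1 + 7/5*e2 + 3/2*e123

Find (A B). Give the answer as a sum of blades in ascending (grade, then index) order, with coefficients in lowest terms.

step 1: -10 - 1181/60*e1 + 27/10*e2 - 5/8*e3 + 131/60*e12 + 3*e13 + 3/10*e23 + 9/2*e123
Answer: -10 - 1181/60*e1 + 27/10*e2 - 5/8*e3 + 131/60*e12 + 3*e13 + 3/10*e23 + 9/2*e123


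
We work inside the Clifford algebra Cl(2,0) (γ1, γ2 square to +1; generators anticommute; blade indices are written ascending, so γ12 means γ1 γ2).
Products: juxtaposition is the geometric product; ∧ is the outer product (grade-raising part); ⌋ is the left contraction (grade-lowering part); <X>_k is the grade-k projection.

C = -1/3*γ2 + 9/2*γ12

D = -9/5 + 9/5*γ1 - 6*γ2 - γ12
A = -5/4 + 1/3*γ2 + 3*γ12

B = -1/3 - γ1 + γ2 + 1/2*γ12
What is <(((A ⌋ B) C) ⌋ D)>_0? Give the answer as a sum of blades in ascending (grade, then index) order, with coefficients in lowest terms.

step 1: -3/4 + 13/12*γ1 - 5/4*γ2 - 5/8*γ12
step 2: 155/48 + 35/6*γ1 + 41/8*γ2 - 269/72*γ12
step 3: -4291/144 + 175/16*γ1 - 605/24*γ2 - 155/48*γ12
step 4: -4291/144
Answer: -4291/144


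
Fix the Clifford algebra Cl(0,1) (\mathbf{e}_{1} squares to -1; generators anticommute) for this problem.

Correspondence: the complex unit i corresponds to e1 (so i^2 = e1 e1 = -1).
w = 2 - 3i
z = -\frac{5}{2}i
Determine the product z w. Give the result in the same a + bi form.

In blades: z = -\frac{5}{2} e_{1}, w = 2 - 3 e_{1}.
Distribute z over w term by term (generator squares from the signature, products reordered to ascending indices): (-\frac{5}{2} e_{1})*w = -\frac{15}{2} - 5 e_{1}.
Sum: -\frac{15}{2} - 5 e_{1}; translating back through the correspondence:
Answer: -\frac{15}{2} - 5i


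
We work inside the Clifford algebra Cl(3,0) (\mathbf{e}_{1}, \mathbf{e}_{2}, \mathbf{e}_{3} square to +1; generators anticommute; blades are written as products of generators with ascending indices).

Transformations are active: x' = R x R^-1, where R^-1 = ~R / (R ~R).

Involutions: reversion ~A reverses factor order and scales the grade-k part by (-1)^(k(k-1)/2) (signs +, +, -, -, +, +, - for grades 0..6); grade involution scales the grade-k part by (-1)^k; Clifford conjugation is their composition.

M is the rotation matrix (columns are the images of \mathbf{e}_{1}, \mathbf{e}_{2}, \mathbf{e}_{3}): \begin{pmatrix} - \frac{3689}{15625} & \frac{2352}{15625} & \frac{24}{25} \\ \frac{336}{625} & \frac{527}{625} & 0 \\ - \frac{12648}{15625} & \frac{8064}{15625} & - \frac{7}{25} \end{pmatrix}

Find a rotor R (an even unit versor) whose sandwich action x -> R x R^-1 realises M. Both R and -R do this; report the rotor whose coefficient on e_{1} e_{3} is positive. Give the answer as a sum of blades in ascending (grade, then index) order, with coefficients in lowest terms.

Method: write R = a + b12*e_{1} e_{2} + b13*e_{1} e_{3} + b23*e_{2} e_{3} with a^2 + b12^2 + b13^2 + b23^2 = 1 (so R^-1 = ~R). Expanding the columns R e_j ~R gives tr M = 4a^2 - 1 and, from the antisymmetric part, M21 - M12 = -4a*b12, M13 - M31 = 4a*b13, M32 - M23 = -4a*b23.
Here tr M = \frac{5111}{15625}, so a^2 = (1 + tr M)/4 = \frac{5184}{15625} and a = ±\frac{72}{125}. Taking a = \frac{72}{125}: M21 - M12 = \frac{6048}{15625}, M13 - M31 = \frac{27648}{15625}, M32 - M23 = \frac{8064}{15625}, giving b12 = -\frac{21}{125}, b13 = \frac{96}{125}, b23 = -\frac{28}{125}, i.e. R = \frac{72}{125} - \frac{21}{125} e_{1} e_{2} + \frac{96}{125} e_{1} e_{3} - \frac{28}{125} e_{2} e_{3}.
Its e_{1} e_{3} coefficient is already positive.
Answer: \frac{72}{125} - \frac{21}{125} e_{1} e_{2} + \frac{96}{125} e_{1} e_{3} - \frac{28}{125} e_{2} e_{3}. Recall the cover is two-to-one: with M of trace \frac{5111}{15625}, both preimages act alike, and the stated e_{1} e_{3} sign chooses the sheet.


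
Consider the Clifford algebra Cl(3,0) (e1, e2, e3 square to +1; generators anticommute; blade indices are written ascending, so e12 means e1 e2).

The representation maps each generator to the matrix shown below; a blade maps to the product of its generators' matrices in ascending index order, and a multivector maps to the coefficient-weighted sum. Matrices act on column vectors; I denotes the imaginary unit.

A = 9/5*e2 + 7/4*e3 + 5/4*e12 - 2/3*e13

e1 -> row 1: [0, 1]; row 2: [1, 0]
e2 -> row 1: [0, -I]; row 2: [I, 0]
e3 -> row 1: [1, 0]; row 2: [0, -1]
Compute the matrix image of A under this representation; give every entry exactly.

Bivector images (products of the table entries): rho(e12) = rho(e1)rho(e2) = row 1: [I, 0]; row 2: [0, -I]; rho(e13) = rho(e1)rho(e3) = row 1: [0, -1]; row 2: [1, 0].
M = (9/5)*rho(e2) + (7/4)*rho(e3) + (5/4)*rho(e12) + (-2/3)*rho(e13), summed entrywise:
Answer: row 1: [7/4 + 5*I/4, 2/3 - 9*I/5]; row 2: [-2/3 + 9*I/5, -7/4 - 5*I/4]


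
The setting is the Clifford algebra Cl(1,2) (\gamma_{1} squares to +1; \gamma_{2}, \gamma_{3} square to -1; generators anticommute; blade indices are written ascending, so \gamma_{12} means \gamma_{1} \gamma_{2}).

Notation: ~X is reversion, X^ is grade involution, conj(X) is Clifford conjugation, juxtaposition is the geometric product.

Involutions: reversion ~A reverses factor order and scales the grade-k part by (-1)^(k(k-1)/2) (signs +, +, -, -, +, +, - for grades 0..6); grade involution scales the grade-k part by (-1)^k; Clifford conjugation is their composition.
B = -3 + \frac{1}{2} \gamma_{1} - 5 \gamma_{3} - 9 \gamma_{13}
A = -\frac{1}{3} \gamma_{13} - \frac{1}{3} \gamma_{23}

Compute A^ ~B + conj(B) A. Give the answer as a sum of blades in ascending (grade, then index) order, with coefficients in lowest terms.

first term: -3 - \frac{5}{3} \gamma_{1} - \frac{5}{3} \gamma_{2} + \frac{1}{6} \gamma_{3} + 3 \gamma_{12} + \gamma_{13} + \gamma_{23} - \frac{1}{6} \gamma_{123}
second term: -3 - \frac{5}{3} \gamma_{1} - \frac{5}{3} \gamma_{2} + \frac{1}{6} \gamma_{3} - 3 \gamma_{12} + \gamma_{13} + \gamma_{23} + \frac{1}{6} \gamma_{123}
Answer: -6 - \frac{10}{3} \gamma_{1} - \frac{10}{3} \gamma_{2} + \frac{1}{3} \gamma_{3} + 2 \gamma_{13} + 2 \gamma_{23}


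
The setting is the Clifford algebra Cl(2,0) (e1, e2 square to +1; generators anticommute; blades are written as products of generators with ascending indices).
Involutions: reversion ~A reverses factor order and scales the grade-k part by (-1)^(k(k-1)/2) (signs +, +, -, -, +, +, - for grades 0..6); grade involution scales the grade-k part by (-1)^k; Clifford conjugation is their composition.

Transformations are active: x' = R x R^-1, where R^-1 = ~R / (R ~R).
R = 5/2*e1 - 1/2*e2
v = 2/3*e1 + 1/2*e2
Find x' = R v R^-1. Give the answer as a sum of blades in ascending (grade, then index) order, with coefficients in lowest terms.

~R = 5/2*e1 - 1/2*e2, and R ~R = 13/2, so R^-1 = ~R / (13/2).
R v = 17/12 + 19/12*e1 e2
Answer: 11/26*e1 - 28/39*e2


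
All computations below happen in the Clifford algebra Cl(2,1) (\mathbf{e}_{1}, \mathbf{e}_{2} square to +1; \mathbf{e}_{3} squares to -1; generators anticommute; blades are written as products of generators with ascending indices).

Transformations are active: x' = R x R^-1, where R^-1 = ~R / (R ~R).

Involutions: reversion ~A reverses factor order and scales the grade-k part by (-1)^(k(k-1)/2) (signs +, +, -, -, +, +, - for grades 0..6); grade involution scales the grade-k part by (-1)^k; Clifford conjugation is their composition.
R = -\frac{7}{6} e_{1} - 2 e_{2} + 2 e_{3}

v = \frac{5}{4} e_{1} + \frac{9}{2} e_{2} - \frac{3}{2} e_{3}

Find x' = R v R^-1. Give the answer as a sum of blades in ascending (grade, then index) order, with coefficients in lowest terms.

~R = -\frac{7}{6} e_{1} - 2 e_{2} + 2 e_{3}, and R ~R = \frac{49}{36}, so R^-1 = ~R / (\frac{49}{36}).
R v = -\frac{179}{24} - \frac{11}{4} e_{1} e_{2} - \frac{3}{4} e_{1} e_{3} - 6 e_{2} e_{3}
Answer: \frac{323}{28} e_{1} + \frac{1707}{98} e_{2} - \frac{2001}{98} e_{3}


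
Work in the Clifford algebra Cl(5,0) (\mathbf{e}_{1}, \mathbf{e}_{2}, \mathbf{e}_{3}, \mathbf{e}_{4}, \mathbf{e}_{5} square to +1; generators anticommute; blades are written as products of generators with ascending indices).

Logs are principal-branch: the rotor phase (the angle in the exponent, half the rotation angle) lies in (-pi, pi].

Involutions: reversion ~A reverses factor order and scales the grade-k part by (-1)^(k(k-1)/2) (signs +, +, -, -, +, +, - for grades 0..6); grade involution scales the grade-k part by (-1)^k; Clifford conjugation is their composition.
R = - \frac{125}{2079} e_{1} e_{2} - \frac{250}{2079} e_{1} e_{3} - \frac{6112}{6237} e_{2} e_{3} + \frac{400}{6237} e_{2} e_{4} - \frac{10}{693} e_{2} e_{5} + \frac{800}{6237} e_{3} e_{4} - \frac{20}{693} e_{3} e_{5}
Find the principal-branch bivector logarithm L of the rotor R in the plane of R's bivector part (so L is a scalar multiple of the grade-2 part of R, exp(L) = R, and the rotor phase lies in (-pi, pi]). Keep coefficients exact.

The scalar part of R is 0, which fixes the principal-branch rotor phase; the unit plane is then the bivector part divided by the sine of that phase, and L is that plane scaled by the phase.
Concretely: cos(phase) = 0 gives phase = ±\frac{\pi}{2}, and since phase/sin(phase) is even the sign is immaterial: L = (phase/sin(phase)) * <R>_2 = (\frac{\pi}{2}) * <R>_2.
Answer: - \frac{125 \pi}{4158} e_{1} e_{2} - \frac{125 \pi}{2079} e_{1} e_{3} - \frac{3056 \pi}{6237} e_{2} e_{3} + \frac{200 \pi}{6237} e_{2} e_{4} - \frac{5 \pi}{693} e_{2} e_{5} + \frac{400 \pi}{6237} e_{3} e_{4} - \frac{10 \pi}{693} e_{3} e_{5}


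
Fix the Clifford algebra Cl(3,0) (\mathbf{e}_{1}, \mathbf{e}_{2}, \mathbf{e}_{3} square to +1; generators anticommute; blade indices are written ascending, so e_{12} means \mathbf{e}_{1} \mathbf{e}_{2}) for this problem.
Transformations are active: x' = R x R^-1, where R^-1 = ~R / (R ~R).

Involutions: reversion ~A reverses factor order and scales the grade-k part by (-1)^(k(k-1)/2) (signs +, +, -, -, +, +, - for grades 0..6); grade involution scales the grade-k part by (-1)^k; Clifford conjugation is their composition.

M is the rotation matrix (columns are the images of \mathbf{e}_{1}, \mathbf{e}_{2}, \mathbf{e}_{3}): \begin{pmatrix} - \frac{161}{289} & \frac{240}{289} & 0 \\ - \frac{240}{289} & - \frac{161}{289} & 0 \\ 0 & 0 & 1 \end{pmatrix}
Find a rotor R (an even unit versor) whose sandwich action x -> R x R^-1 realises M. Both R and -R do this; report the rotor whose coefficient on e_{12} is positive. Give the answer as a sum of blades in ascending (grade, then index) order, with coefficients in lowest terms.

Method: write R = a + b12*e_{12} + b13*e_{13} + b23*e_{23} with a^2 + b12^2 + b13^2 + b23^2 = 1 (so R^-1 = ~R). Expanding the columns R e_j ~R gives tr M = 4a^2 - 1 and, from the antisymmetric part, M21 - M12 = -4a*b12, M13 - M31 = 4a*b13, M32 - M23 = -4a*b23.
Here tr M = -\frac{33}{289}, so a^2 = (1 + tr M)/4 = \frac{64}{289} and a = ±\frac{8}{17}. Taking a = \frac{8}{17}: M21 - M12 = -\frac{480}{289}, M13 - M31 = 0, M32 - M23 = 0, giving b12 = \frac{15}{17}, b13 = 0, b23 = 0, i.e. R = \frac{8}{17} + \frac{15}{17} e_{12}.
Its e_{12} coefficient is already positive.
Answer: \frac{8}{17} + \frac{15}{17} e_{12}. Sheet selection: the two-to-one cover makes ±R indistinguishable at the matrix level (trace -\frac{33}{289}), so uniqueness comes from the required sign on e_{12}.


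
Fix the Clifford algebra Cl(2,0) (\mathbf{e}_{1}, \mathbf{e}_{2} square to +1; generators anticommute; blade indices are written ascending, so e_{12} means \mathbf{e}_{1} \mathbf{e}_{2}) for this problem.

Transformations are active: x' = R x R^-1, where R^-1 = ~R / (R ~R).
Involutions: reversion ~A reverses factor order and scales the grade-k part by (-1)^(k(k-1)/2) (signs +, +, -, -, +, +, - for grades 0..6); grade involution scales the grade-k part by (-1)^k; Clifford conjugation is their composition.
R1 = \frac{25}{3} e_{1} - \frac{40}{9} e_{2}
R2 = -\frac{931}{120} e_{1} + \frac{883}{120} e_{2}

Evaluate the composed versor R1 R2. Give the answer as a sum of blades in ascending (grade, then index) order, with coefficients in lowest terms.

Distribute over the terms of R1 (each basis-blade product reordered to ascending indices, repeated generators contracted through their squares):
(\frac{25}{3} e_{1}) R2 = -\frac{4655}{72} + \frac{4415}{72} e_{12}
(-\frac{40}{9} e_{2}) R2 = -\frac{883}{27} - \frac{931}{27} e_{12}
Summing the partial products and collecting blades:
Answer: -\frac{21029}{216} + \frac{5797}{216} e_{12}


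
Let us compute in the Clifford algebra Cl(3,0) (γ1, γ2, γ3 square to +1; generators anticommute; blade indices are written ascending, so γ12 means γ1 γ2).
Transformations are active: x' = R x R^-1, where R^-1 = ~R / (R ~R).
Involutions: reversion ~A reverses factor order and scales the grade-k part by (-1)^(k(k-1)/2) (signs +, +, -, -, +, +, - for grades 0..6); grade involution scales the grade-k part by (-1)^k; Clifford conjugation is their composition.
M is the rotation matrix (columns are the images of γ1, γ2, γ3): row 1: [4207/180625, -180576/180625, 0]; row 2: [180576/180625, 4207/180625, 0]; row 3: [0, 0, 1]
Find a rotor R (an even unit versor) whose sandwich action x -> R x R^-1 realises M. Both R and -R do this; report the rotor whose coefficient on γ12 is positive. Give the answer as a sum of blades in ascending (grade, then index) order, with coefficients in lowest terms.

Method: write R = a + b12*γ12 + b13*γ13 + b23*γ23 with a^2 + b12^2 + b13^2 + b23^2 = 1 (so R^-1 = ~R). Expanding the columns R e_j ~R gives tr M = 4a^2 - 1 and, from the antisymmetric part, M21 - M12 = -4a*b12, M13 - M31 = 4a*b13, M32 - M23 = -4a*b23.
Here tr M = 189039/180625, so a^2 = (1 + tr M)/4 = 92416/180625 and a = ±304/425. Taking a = 304/425: M21 - M12 = 361152/180625, M13 - M31 = 0, M32 - M23 = 0, giving b12 = -297/425, b13 = 0, b23 = 0, i.e. R = 304/425 - 297/425*γ12.
Its γ12 coefficient is negative, so report the other preimage -R.
Answer: -304/425 + 297/425*γ12. Uniqueness: Spin(3) -> SO(3) maps R and -R to the same rotation of trace 189039/180625; fixing the sign of the γ12 coefficient removes the ambiguity.
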